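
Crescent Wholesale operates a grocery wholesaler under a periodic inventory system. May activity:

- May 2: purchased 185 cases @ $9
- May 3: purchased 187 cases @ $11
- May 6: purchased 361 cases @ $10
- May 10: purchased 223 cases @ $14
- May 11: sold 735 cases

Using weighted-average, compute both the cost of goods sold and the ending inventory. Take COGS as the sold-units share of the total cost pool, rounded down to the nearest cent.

May 11, sell 735: 735/956 × $10,454.00 → $8,037.33
Ending inventory (cost pool remaining) = $2,416.67

COGS = $8,037.33; ending inventory = $2,416.67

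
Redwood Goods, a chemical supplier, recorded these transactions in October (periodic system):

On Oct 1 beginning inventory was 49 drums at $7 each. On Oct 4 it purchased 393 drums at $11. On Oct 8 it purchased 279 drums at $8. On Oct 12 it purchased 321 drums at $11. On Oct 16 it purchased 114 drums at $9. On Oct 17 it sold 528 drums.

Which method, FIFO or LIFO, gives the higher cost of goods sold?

FIFO COGS: 49 @ $7 + 393 @ $11 + 86 @ $8 = $5,354
LIFO COGS: 114 @ $9 + 321 @ $11 + 93 @ $8 = $5,301

FIFO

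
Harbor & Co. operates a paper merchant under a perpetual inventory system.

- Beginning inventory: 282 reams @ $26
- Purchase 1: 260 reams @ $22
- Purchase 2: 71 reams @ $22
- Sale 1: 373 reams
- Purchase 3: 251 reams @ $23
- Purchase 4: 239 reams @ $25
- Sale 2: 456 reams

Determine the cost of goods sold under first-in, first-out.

COGS = $19,582

Sale 1 (373) [FIFO — oldest first]: 282 @ $26 + 91 @ $22 = $9,334
Sale 2 (456) [FIFO — oldest first]: 169 @ $22 + 71 @ $22 + 216 @ $23 = $10,248
Total COGS = $9,334 + $10,248 = $19,582
Ending inventory: 35 @ $23 + 239 @ $25 = $6,780
Check: goods available $26,362 = COGS $19,582 + ending $6,780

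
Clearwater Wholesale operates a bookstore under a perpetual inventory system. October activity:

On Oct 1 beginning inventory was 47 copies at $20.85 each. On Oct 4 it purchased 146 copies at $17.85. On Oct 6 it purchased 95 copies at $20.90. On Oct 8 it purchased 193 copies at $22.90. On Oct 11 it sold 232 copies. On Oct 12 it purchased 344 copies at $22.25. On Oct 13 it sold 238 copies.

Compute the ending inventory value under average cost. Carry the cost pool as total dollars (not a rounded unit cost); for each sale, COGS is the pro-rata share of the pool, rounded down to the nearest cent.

After Oct 1: 47 on hand, pool $979.95 (≈ $20.8500 each)
After Oct 4: 193 on hand, pool $3,586.05 (≈ $18.5806 each)
After Oct 6: 288 on hand, pool $5,571.55 (≈ $19.3457 each)
After Oct 8: 481 on hand, pool $9,991.25 (≈ $20.7718 each)
Oct 11, sell 232: 232/481 × $9,991.25 → $4,819.06
After Oct 12: 593 on hand, pool $12,826.19 (≈ $21.6293 each)
Oct 13, sell 238: 238/593 × $12,826.19 → $5,147.77
Total COGS = $4,819.06 + $5,147.77 = $9,966.83
Ending inventory (cost pool remaining) = $7,678.42
Check: goods available $17,645.25 = COGS $9,966.83 + ending $7,678.42

Ending inventory = $7,678.42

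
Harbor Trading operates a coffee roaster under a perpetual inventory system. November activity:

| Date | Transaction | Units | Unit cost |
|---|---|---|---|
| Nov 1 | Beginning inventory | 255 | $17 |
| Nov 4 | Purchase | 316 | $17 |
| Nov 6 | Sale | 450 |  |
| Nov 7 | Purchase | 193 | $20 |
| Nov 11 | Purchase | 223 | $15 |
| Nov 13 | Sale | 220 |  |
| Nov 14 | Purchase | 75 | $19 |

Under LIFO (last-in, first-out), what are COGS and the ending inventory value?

Nov 6, 450 sold [LIFO — newest first]: 316 @ $17 + 134 @ $17 = $7,650
Nov 13, 220 sold [LIFO — newest first]: 220 @ $15 = $3,300
Total COGS = $7,650 + $3,300 = $10,950
Ending inventory: 121 @ $17 + 193 @ $20 + 3 @ $15 + 75 @ $19 = $7,387
Check: goods available $18,337 = COGS $10,950 + ending $7,387

COGS = $10,950; ending inventory = $7,387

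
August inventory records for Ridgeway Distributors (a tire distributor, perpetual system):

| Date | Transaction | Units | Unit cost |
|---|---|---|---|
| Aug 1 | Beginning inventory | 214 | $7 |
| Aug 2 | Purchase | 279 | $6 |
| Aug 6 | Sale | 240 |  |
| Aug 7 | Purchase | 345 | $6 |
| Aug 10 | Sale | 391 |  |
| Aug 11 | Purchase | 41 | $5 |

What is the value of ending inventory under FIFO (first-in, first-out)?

Aug 6, 240 sold [FIFO — oldest first]: 214 @ $7 + 26 @ $6 = $1,654
Aug 10, 391 sold [FIFO — oldest first]: 253 @ $6 + 138 @ $6 = $2,346
Total COGS = $1,654 + $2,346 = $4,000
Ending inventory: 207 @ $6 + 41 @ $5 = $1,447

Ending inventory = $1,447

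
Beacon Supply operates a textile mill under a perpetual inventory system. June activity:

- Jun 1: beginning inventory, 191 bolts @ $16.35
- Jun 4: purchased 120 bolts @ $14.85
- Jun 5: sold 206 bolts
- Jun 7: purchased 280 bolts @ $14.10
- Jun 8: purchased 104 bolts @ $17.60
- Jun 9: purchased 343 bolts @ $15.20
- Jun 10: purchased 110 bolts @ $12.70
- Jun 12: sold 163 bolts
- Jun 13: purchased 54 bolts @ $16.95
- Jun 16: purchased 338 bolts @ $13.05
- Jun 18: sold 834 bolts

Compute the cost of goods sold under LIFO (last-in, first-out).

Jun 5, 206 sold [LIFO — newest first]: 120 @ $14.85 + 86 @ $16.35 = $3,188.10
Jun 12, 163 sold [LIFO — newest first]: 110 @ $12.70 + 53 @ $15.20 = $2,202.60
Jun 18, 834 sold [LIFO — newest first]: 338 @ $13.05 + 54 @ $16.95 + 290 @ $15.20 + 104 @ $17.60 + 48 @ $14.10 = $12,241.40
Total COGS = $3,188.10 + $2,202.60 + $12,241.40 = $17,632.10
Ending inventory: 105 @ $16.35 + 232 @ $14.10 = $4,987.95

COGS = $17,632.10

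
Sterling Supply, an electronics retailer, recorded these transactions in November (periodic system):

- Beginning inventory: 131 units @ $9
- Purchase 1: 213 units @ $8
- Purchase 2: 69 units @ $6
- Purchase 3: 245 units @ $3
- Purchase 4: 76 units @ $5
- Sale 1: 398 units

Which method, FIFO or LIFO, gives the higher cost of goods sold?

FIFO

FIFO COGS: 131 @ $9 + 213 @ $8 + 54 @ $6 = $3,207
LIFO COGS: 76 @ $5 + 245 @ $3 + 69 @ $6 + 8 @ $8 = $1,593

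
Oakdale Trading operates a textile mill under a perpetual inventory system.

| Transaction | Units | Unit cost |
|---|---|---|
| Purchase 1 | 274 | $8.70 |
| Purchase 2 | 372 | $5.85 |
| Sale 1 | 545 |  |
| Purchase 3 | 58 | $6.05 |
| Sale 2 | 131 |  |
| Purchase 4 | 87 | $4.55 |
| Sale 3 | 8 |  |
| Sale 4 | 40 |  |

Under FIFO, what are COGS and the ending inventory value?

Sale 1 (545) [FIFO — oldest first]: 274 @ $8.70 + 271 @ $5.85 = $3,969.15
Sale 2 (131) [FIFO — oldest first]: 101 @ $5.85 + 30 @ $6.05 = $772.35
Sale 3 (8) [FIFO — oldest first]: 8 @ $6.05 = $48.40
Sale 4 (40) [FIFO — oldest first]: 20 @ $6.05 + 20 @ $4.55 = $212.00
Total COGS = $3,969.15 + $772.35 + $48.40 + $212.00 = $5,001.90
Ending inventory: 67 @ $4.55 = $304.85
Check: goods available $5,306.75 = COGS $5,001.90 + ending $304.85

COGS = $5,001.90; ending inventory = $304.85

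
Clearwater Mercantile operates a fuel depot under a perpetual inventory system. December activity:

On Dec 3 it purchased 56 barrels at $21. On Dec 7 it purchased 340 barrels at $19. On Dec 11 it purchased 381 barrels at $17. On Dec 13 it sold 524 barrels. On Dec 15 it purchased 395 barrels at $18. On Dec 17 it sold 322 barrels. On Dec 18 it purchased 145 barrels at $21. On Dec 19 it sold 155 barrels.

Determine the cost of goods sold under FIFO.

COGS = $18,145

Dec 13, 524 sold [FIFO — oldest first]: 56 @ $21 + 340 @ $19 + 128 @ $17 = $9,812
Dec 17, 322 sold [FIFO — oldest first]: 253 @ $17 + 69 @ $18 = $5,543
Dec 19, 155 sold [FIFO — oldest first]: 155 @ $18 = $2,790
Total COGS = $9,812 + $5,543 + $2,790 = $18,145
Ending inventory: 171 @ $18 + 145 @ $21 = $6,123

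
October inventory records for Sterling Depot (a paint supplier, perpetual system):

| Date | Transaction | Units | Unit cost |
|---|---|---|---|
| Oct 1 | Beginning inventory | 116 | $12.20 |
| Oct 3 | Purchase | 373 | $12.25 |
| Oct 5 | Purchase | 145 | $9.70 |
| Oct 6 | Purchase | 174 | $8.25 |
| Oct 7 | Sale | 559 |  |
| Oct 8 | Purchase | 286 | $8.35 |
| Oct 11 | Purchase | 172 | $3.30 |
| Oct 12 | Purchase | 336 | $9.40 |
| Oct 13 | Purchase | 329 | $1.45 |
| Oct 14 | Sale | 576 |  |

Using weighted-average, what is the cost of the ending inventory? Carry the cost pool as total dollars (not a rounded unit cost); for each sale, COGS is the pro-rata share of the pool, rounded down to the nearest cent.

Ending inventory = $5,402.12

After Oct 1: 116 on hand, pool $1,415.20 (≈ $12.2000 each)
After Oct 3: 489 on hand, pool $5,984.45 (≈ $12.2381 each)
After Oct 5: 634 on hand, pool $7,390.95 (≈ $11.6576 each)
After Oct 6: 808 on hand, pool $8,826.45 (≈ $10.9238 each)
Oct 7, sell 559: 559/808 × $8,826.45 → $6,106.41
After Oct 8: 535 on hand, pool $5,108.14 (≈ $9.5479 each)
After Oct 11: 707 on hand, pool $5,675.74 (≈ $8.0279 each)
After Oct 12: 1043 on hand, pool $8,834.14 (≈ $8.4699 each)
After Oct 13: 1372 on hand, pool $9,311.19 (≈ $6.7866 each)
Oct 14, sell 576: 576/1372 × $9,311.19 → $3,909.07
Total COGS = $6,106.41 + $3,909.07 = $10,015.48
Ending inventory (cost pool remaining) = $5,402.12
Check: goods available $15,417.60 = COGS $10,015.48 + ending $5,402.12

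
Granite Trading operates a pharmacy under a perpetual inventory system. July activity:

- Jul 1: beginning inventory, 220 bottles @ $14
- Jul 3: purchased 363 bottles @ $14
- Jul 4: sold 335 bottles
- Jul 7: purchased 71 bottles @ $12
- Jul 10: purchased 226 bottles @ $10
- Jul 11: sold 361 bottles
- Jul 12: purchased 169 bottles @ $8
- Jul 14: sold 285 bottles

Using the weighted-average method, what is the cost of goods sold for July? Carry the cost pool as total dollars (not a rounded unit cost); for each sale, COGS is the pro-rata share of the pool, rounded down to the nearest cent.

COGS = $11,937.35

After Jul 1: 220 on hand, pool $3,080.00 (≈ $14.0000 each)
After Jul 3: 583 on hand, pool $8,162.00 (≈ $14.0000 each)
Jul 4, sell 335: 335/583 × $8,162.00 → $4,690.00
After Jul 7: 319 on hand, pool $4,324.00 (≈ $13.5549 each)
After Jul 10: 545 on hand, pool $6,584.00 (≈ $12.0807 each)
Jul 11, sell 361: 361/545 × $6,584.00 → $4,361.14
After Jul 12: 353 on hand, pool $3,574.86 (≈ $10.1271 each)
Jul 14, sell 285: 285/353 × $3,574.86 → $2,886.21
Total COGS = $4,690.00 + $4,361.14 + $2,886.21 = $11,937.35
Ending inventory (cost pool remaining) = $688.65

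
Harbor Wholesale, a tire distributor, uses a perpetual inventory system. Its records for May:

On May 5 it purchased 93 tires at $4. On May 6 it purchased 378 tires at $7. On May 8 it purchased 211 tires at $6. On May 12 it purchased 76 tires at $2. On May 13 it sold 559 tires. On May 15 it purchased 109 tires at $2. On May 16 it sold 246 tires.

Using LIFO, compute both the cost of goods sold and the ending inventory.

May 13, 559 sold [LIFO — newest first]: 76 @ $2 + 211 @ $6 + 272 @ $7 = $3,322
May 16, 246 sold [LIFO — newest first]: 109 @ $2 + 106 @ $7 + 31 @ $4 = $1,084
Total COGS = $3,322 + $1,084 = $4,406
Ending inventory: 62 @ $4 = $248

COGS = $4,406; ending inventory = $248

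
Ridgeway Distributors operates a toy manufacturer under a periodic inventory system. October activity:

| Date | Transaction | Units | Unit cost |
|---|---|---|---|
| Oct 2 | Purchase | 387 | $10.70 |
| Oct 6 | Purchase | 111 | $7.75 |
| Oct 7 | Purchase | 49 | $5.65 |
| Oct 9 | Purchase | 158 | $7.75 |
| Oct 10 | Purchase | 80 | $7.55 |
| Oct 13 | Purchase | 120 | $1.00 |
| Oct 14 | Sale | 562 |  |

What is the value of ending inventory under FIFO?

Oct 14, 562 sold [FIFO — oldest first]: 387 @ $10.70 + 111 @ $7.75 + 49 @ $5.65 + 15 @ $7.75 = $5,394.25
Ending inventory: 143 @ $7.75 + 80 @ $7.55 + 120 @ $1.00 = $1,832.25
Check: goods available $7,226.50 = COGS $5,394.25 + ending $1,832.25

Ending inventory = $1,832.25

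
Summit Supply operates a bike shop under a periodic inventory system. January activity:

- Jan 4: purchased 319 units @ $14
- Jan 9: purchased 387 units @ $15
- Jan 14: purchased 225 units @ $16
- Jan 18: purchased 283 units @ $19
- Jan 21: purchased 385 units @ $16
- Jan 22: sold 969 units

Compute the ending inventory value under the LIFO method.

Jan 22, 969 sold [LIFO — newest first]: 385 @ $16 + 283 @ $19 + 225 @ $16 + 76 @ $15 = $16,277
Ending inventory: 319 @ $14 + 311 @ $15 = $9,131

Ending inventory = $9,131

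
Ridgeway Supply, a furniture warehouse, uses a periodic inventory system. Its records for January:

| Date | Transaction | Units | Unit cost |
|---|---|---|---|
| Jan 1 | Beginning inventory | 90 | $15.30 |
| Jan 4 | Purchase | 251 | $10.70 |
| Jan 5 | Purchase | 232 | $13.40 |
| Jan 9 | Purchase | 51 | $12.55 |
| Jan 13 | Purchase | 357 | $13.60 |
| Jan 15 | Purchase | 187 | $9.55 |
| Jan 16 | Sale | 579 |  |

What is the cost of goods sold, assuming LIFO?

COGS = $7,080.30

Jan 16, 579 sold [LIFO — newest first]: 187 @ $9.55 + 357 @ $13.60 + 35 @ $12.55 = $7,080.30
Ending inventory: 90 @ $15.30 + 251 @ $10.70 + 232 @ $13.40 + 16 @ $12.55 = $7,372.30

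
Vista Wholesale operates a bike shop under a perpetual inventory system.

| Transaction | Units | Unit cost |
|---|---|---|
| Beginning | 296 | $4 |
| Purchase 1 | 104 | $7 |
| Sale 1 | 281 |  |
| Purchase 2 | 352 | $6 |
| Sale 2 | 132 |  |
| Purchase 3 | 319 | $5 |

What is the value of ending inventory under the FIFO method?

Sale 1 (281) [FIFO — oldest first]: 281 @ $4 = $1,124
Sale 2 (132) [FIFO — oldest first]: 15 @ $4 + 104 @ $7 + 13 @ $6 = $866
Total COGS = $1,124 + $866 = $1,990
Ending inventory: 339 @ $6 + 319 @ $5 = $3,629
Check: goods available $5,619 = COGS $1,990 + ending $3,629

Ending inventory = $3,629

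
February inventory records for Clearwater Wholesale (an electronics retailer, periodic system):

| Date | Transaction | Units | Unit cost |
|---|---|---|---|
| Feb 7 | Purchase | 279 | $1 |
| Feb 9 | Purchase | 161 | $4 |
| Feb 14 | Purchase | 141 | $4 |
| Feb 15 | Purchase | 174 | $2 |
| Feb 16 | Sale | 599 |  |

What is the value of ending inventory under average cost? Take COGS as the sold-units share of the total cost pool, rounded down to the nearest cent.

Feb 16, sell 599: 599/755 × $1,835.00 → $1,455.84
Ending inventory (cost pool remaining) = $379.16
Check: goods available $1,835.00 = COGS $1,455.84 + ending $379.16

Ending inventory = $379.16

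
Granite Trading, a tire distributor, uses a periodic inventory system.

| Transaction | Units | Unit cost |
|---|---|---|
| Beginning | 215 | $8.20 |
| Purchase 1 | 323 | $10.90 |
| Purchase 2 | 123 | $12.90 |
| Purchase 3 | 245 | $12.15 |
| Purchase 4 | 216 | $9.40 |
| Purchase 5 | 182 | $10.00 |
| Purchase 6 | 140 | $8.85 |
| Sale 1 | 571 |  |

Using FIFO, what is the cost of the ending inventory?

Ending inventory = $9,227.15

Sale 1 (571) [FIFO — oldest first]: 215 @ $8.20 + 323 @ $10.90 + 33 @ $12.90 = $5,709.40
Ending inventory: 90 @ $12.90 + 245 @ $12.15 + 216 @ $9.40 + 182 @ $10.00 + 140 @ $8.85 = $9,227.15
Check: goods available $14,936.55 = COGS $5,709.40 + ending $9,227.15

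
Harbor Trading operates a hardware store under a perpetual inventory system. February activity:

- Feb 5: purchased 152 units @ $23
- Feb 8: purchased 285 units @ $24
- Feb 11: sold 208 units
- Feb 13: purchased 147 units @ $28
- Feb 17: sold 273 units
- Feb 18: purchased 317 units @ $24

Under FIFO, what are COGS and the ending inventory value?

Feb 11, 208 sold [FIFO — oldest first]: 152 @ $23 + 56 @ $24 = $4,840
Feb 17, 273 sold [FIFO — oldest first]: 229 @ $24 + 44 @ $28 = $6,728
Total COGS = $4,840 + $6,728 = $11,568
Ending inventory: 103 @ $28 + 317 @ $24 = $10,492
Check: goods available $22,060 = COGS $11,568 + ending $10,492

COGS = $11,568; ending inventory = $10,492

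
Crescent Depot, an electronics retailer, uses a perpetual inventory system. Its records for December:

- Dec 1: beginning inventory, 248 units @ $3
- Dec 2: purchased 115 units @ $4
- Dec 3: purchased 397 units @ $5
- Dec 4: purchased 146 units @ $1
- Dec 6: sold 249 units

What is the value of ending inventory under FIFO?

Dec 6, 249 sold [FIFO — oldest first]: 248 @ $3 + 1 @ $4 = $748
Ending inventory: 114 @ $4 + 397 @ $5 + 146 @ $1 = $2,587
Check: goods available $3,335 = COGS $748 + ending $2,587

Ending inventory = $2,587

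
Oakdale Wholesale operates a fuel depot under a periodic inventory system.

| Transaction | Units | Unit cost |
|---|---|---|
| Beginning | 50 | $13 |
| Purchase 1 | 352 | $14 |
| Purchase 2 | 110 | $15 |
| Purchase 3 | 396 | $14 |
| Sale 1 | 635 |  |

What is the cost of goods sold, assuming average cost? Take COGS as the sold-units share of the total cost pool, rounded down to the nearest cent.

COGS = $8,931.96

Sale 1, sell 635: 635/908 × $12,772.00 → $8,931.96
Ending inventory (cost pool remaining) = $3,840.04
Check: goods available $12,772.00 = COGS $8,931.96 + ending $3,840.04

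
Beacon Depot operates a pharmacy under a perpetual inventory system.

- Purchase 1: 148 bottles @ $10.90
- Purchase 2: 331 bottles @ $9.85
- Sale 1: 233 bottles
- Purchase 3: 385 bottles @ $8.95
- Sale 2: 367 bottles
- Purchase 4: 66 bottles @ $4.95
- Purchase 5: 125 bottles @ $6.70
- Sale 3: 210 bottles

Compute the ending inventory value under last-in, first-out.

Sale 1 (233) [LIFO — newest first]: 233 @ $9.85 = $2,295.05
Sale 2 (367) [LIFO — newest first]: 367 @ $8.95 = $3,284.65
Sale 3 (210) [LIFO — newest first]: 125 @ $6.70 + 66 @ $4.95 + 18 @ $8.95 + 1 @ $9.85 = $1,335.15
Total COGS = $2,295.05 + $3,284.65 + $1,335.15 = $6,914.85
Ending inventory: 148 @ $10.90 + 97 @ $9.85 = $2,568.65

Ending inventory = $2,568.65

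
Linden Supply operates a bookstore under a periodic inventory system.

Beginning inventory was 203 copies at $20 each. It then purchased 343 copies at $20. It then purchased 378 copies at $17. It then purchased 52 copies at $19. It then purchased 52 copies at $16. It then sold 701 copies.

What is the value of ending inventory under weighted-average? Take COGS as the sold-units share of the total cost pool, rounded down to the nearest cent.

Sale 1, sell 701: 701/1028 × $19,166.00 → $13,069.42
Ending inventory (cost pool remaining) = $6,096.58

Ending inventory = $6,096.58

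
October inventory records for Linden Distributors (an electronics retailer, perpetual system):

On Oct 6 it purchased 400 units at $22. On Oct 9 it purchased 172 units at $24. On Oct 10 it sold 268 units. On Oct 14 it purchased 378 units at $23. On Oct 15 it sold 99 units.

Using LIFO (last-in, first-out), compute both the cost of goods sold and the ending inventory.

COGS = $8,517; ending inventory = $13,105

Oct 10, 268 sold [LIFO — newest first]: 172 @ $24 + 96 @ $22 = $6,240
Oct 15, 99 sold [LIFO — newest first]: 99 @ $23 = $2,277
Total COGS = $6,240 + $2,277 = $8,517
Ending inventory: 304 @ $22 + 279 @ $23 = $13,105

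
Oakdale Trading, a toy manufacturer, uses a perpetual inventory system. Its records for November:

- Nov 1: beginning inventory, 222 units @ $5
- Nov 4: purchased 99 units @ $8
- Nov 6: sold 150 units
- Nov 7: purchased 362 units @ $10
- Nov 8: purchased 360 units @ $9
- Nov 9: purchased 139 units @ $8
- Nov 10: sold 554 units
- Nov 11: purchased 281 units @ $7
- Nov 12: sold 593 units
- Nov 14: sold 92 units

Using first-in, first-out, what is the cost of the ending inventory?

Ending inventory = $518

Nov 6, 150 sold [FIFO — oldest first]: 150 @ $5 = $750
Nov 10, 554 sold [FIFO — oldest first]: 72 @ $5 + 99 @ $8 + 362 @ $10 + 21 @ $9 = $4,961
Nov 12, 593 sold [FIFO — oldest first]: 339 @ $9 + 139 @ $8 + 115 @ $7 = $4,968
Nov 14, 92 sold [FIFO — oldest first]: 92 @ $7 = $644
Total COGS = $750 + $4,961 + $4,968 + $644 = $11,323
Ending inventory: 74 @ $7 = $518
Check: goods available $11,841 = COGS $11,323 + ending $518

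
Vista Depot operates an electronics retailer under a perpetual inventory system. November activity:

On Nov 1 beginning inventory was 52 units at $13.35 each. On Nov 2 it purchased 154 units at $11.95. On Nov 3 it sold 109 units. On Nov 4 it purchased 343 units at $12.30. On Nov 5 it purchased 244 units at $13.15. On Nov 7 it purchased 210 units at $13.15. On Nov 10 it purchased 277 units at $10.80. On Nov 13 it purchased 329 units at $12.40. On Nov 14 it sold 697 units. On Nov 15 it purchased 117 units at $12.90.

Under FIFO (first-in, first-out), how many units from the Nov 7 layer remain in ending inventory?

Nov 3, 109 sold [FIFO — oldest first]: 52 @ $13.35 + 57 @ $11.95 = $1,375.35
Nov 14, 697 sold [FIFO — oldest first]: 97 @ $11.95 + 343 @ $12.30 + 244 @ $13.15 + 13 @ $13.15 = $8,757.60
Total COGS = $1,375.35 + $8,757.60 = $10,132.95
Ending inventory: 197 @ $13.15 + 277 @ $10.80 + 329 @ $12.40 + 117 @ $12.90 = $11,171.05
Check: goods available $21,304.00 = COGS $10,132.95 + ending $11,171.05

197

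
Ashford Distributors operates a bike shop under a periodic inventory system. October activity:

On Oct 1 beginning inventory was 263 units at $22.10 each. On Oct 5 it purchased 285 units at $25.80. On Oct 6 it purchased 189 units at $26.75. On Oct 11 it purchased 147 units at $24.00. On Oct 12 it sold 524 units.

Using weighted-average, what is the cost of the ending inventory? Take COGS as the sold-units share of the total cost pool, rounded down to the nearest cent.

Oct 12, sell 524: 524/884 × $21,749.05 → $12,891.97
Ending inventory (cost pool remaining) = $8,857.08
Check: goods available $21,749.05 = COGS $12,891.97 + ending $8,857.08

Ending inventory = $8,857.08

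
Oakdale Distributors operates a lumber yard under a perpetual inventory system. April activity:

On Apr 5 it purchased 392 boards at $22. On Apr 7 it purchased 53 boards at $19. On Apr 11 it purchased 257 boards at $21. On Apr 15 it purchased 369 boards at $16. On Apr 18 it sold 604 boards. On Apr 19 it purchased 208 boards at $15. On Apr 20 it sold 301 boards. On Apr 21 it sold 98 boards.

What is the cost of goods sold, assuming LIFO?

COGS = $17,980

Apr 18, 604 sold [LIFO — newest first]: 369 @ $16 + 235 @ $21 = $10,839
Apr 20, 301 sold [LIFO — newest first]: 208 @ $15 + 22 @ $21 + 53 @ $19 + 18 @ $22 = $4,985
Apr 21, 98 sold [LIFO — newest first]: 98 @ $22 = $2,156
Total COGS = $10,839 + $4,985 + $2,156 = $17,980
Ending inventory: 276 @ $22 = $6,072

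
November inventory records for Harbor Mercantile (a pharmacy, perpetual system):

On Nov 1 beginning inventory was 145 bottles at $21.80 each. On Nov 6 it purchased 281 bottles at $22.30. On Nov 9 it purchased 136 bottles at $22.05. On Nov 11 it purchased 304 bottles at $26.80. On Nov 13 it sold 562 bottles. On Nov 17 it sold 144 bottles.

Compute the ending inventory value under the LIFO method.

Nov 13, 562 sold [LIFO — newest first]: 304 @ $26.80 + 136 @ $22.05 + 122 @ $22.30 = $13,866.60
Nov 17, 144 sold [LIFO — newest first]: 144 @ $22.30 = $3,211.20
Total COGS = $13,866.60 + $3,211.20 = $17,077.80
Ending inventory: 145 @ $21.80 + 15 @ $22.30 = $3,495.50
Check: goods available $20,573.30 = COGS $17,077.80 + ending $3,495.50

Ending inventory = $3,495.50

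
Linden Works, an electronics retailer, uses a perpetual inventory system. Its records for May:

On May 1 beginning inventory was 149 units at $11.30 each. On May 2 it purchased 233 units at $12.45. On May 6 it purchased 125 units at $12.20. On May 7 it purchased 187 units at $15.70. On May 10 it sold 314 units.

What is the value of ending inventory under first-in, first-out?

May 10, 314 sold [FIFO — oldest first]: 149 @ $11.30 + 165 @ $12.45 = $3,737.95
Ending inventory: 68 @ $12.45 + 125 @ $12.20 + 187 @ $15.70 = $5,307.50

Ending inventory = $5,307.50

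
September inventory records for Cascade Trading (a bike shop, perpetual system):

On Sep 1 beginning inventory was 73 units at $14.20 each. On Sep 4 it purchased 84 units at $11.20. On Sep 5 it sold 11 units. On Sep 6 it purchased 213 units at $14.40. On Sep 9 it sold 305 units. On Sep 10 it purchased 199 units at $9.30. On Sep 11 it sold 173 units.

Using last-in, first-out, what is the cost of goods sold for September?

COGS = $5,886.70

Sep 5, 11 sold [LIFO — newest first]: 11 @ $11.20 = $123.20
Sep 9, 305 sold [LIFO — newest first]: 213 @ $14.40 + 73 @ $11.20 + 19 @ $14.20 = $4,154.60
Sep 11, 173 sold [LIFO — newest first]: 173 @ $9.30 = $1,608.90
Total COGS = $123.20 + $4,154.60 + $1,608.90 = $5,886.70
Ending inventory: 54 @ $14.20 + 26 @ $9.30 = $1,008.60
Check: goods available $6,895.30 = COGS $5,886.70 + ending $1,008.60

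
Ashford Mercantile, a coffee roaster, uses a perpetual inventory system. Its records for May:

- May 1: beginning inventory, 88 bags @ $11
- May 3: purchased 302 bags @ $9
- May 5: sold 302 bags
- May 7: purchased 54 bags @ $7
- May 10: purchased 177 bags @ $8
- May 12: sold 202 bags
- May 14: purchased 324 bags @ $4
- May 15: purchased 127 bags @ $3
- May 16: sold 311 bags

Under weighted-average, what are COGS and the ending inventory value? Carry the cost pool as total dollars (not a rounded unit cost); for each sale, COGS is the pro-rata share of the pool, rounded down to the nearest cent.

COGS = $5,962.47; ending inventory = $1,194.53

After May 1: 88 on hand, pool $968.00 (≈ $11.0000 each)
After May 3: 390 on hand, pool $3,686.00 (≈ $9.4513 each)
May 5, sell 302: 302/390 × $3,686.00 → $2,854.28
After May 7: 142 on hand, pool $1,209.72 (≈ $8.5192 each)
After May 10: 319 on hand, pool $2,625.72 (≈ $8.2311 each)
May 12, sell 202: 202/319 × $2,625.72 → $1,662.68
After May 14: 441 on hand, pool $2,259.04 (≈ $5.1225 each)
After May 15: 568 on hand, pool $2,640.04 (≈ $4.6480 each)
May 16, sell 311: 311/568 × $2,640.04 → $1,445.51
Total COGS = $2,854.28 + $1,662.68 + $1,445.51 = $5,962.47
Ending inventory (cost pool remaining) = $1,194.53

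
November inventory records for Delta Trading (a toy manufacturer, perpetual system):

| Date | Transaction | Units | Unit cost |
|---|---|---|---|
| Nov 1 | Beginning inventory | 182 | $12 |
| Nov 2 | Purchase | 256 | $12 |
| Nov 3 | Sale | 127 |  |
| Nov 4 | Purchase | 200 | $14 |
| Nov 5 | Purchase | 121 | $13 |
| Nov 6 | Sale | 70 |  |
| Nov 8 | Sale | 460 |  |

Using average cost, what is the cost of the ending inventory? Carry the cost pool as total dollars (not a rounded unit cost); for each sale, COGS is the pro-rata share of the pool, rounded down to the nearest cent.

After Nov 1: 182 on hand, pool $2,184.00 (≈ $12.0000 each)
After Nov 2: 438 on hand, pool $5,256.00 (≈ $12.0000 each)
Nov 3, sell 127: 127/438 × $5,256.00 → $1,524.00
After Nov 4: 511 on hand, pool $6,532.00 (≈ $12.7828 each)
After Nov 5: 632 on hand, pool $8,105.00 (≈ $12.8244 each)
Nov 6, sell 70: 70/632 × $8,105.00 → $897.70
Nov 8, sell 460: 460/562 × $7,207.30 → $5,899.21
Total COGS = $1,524.00 + $897.70 + $5,899.21 = $8,320.91
Ending inventory (cost pool remaining) = $1,308.09

Ending inventory = $1,308.09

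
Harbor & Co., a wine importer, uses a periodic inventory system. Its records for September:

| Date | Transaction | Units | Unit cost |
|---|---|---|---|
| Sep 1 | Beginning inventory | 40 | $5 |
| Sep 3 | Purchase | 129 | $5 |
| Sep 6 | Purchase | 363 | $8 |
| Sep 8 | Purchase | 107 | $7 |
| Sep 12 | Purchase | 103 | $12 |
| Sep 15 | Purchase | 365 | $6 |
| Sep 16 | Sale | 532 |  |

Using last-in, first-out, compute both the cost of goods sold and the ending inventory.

COGS = $3,874; ending inventory = $4,050

Sep 16, 532 sold [LIFO — newest first]: 365 @ $6 + 103 @ $12 + 64 @ $7 = $3,874
Ending inventory: 40 @ $5 + 129 @ $5 + 363 @ $8 + 43 @ $7 = $4,050
Check: goods available $7,924 = COGS $3,874 + ending $4,050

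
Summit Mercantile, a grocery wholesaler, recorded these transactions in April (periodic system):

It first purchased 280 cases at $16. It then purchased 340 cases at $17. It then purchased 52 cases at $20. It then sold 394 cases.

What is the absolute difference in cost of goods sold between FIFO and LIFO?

FIFO COGS: 280 @ $16 + 114 @ $17 = $6,418
LIFO COGS: 52 @ $20 + 340 @ $17 + 2 @ $16 = $6,852
Difference = |$6,418 − $6,852| = $434

$434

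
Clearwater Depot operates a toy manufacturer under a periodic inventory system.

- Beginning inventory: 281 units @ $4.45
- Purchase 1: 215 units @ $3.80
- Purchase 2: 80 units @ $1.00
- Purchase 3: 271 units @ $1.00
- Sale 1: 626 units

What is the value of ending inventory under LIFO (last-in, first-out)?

Sale 1 (626) [LIFO — newest first]: 271 @ $1.00 + 80 @ $1.00 + 215 @ $3.80 + 60 @ $4.45 = $1,435.00
Ending inventory: 221 @ $4.45 = $983.45
Check: goods available $2,418.45 = COGS $1,435.00 + ending $983.45

Ending inventory = $983.45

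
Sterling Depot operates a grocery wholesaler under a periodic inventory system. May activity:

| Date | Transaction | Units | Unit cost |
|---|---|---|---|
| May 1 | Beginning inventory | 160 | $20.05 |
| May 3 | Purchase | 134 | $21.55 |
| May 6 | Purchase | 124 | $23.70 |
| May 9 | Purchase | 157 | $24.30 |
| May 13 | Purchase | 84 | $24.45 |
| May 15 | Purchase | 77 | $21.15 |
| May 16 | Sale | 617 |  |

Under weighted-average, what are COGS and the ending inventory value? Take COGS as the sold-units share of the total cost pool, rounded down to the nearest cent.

May 16, sell 617: 617/736 × $16,531.95 → $13,858.98
Ending inventory (cost pool remaining) = $2,672.97

COGS = $13,858.98; ending inventory = $2,672.97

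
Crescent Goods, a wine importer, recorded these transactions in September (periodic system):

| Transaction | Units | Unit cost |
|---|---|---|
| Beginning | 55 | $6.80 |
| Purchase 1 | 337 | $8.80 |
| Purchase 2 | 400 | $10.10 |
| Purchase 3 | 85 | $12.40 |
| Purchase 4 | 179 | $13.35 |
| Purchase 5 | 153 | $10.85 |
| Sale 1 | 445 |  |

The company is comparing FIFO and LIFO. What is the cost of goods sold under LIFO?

COGS = $5,386.50

FIFO COGS: 55 @ $6.80 + 337 @ $8.80 + 53 @ $10.10 = $3,874.90
LIFO COGS: 153 @ $10.85 + 179 @ $13.35 + 85 @ $12.40 + 28 @ $10.10 = $5,386.50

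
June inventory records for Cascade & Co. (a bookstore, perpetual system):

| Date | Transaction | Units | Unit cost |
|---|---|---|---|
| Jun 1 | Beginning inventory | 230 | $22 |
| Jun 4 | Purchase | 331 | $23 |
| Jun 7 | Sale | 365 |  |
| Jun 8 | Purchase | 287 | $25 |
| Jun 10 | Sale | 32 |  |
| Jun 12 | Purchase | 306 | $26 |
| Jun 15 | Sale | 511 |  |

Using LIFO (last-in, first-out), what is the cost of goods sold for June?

COGS = $22,242

Jun 7, 365 sold [LIFO — newest first]: 331 @ $23 + 34 @ $22 = $8,361
Jun 10, 32 sold [LIFO — newest first]: 32 @ $25 = $800
Jun 15, 511 sold [LIFO — newest first]: 306 @ $26 + 205 @ $25 = $13,081
Total COGS = $8,361 + $800 + $13,081 = $22,242
Ending inventory: 196 @ $22 + 50 @ $25 = $5,562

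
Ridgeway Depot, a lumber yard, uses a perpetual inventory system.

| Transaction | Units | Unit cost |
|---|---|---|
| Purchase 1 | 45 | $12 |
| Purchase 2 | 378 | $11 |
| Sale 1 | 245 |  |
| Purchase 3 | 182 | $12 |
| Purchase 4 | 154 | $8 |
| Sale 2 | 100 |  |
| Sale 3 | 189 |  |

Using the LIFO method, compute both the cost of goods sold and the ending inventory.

Sale 1 (245) [LIFO — newest first]: 245 @ $11 = $2,695
Sale 2 (100) [LIFO — newest first]: 100 @ $8 = $800
Sale 3 (189) [LIFO — newest first]: 54 @ $8 + 135 @ $12 = $2,052
Total COGS = $2,695 + $800 + $2,052 = $5,547
Ending inventory: 45 @ $12 + 133 @ $11 + 47 @ $12 = $2,567

COGS = $5,547; ending inventory = $2,567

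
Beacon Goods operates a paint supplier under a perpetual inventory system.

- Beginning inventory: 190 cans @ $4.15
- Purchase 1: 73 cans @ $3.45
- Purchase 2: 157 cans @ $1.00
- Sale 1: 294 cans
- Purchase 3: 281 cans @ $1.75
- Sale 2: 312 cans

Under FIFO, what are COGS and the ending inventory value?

COGS = $1,522.85; ending inventory = $166.25

Sale 1 (294) [FIFO — oldest first]: 190 @ $4.15 + 73 @ $3.45 + 31 @ $1.00 = $1,071.35
Sale 2 (312) [FIFO — oldest first]: 126 @ $1.00 + 186 @ $1.75 = $451.50
Total COGS = $1,071.35 + $451.50 = $1,522.85
Ending inventory: 95 @ $1.75 = $166.25
Check: goods available $1,689.10 = COGS $1,522.85 + ending $166.25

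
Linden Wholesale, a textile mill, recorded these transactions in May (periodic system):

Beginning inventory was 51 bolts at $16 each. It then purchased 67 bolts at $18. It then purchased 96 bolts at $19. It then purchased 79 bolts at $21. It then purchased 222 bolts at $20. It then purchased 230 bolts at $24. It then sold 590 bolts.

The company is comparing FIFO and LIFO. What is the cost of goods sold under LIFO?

FIFO COGS: 51 @ $16 + 67 @ $18 + 96 @ $19 + 79 @ $21 + 222 @ $20 + 75 @ $24 = $11,745
LIFO COGS: 230 @ $24 + 222 @ $20 + 79 @ $21 + 59 @ $19 = $12,740

COGS = $12,740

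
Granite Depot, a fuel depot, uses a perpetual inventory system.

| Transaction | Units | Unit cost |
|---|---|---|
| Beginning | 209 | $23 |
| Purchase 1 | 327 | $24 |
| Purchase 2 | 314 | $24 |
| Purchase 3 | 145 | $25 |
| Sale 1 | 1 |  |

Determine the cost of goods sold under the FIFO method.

Sale 1 (1) [FIFO — oldest first]: 1 @ $23 = $23
Ending inventory: 208 @ $23 + 327 @ $24 + 314 @ $24 + 145 @ $25 = $23,793

COGS = $23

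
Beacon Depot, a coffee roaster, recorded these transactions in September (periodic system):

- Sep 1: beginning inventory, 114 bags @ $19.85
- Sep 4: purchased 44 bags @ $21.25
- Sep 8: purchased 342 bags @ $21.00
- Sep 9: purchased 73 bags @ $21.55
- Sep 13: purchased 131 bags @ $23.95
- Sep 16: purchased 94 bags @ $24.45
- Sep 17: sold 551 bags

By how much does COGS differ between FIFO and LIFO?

$842.95

FIFO COGS: 114 @ $19.85 + 44 @ $21.25 + 342 @ $21.00 + 51 @ $21.55 = $11,478.95
LIFO COGS: 94 @ $24.45 + 131 @ $23.95 + 73 @ $21.55 + 253 @ $21.00 = $12,321.90
Difference = |$11,478.95 − $12,321.90| = $842.95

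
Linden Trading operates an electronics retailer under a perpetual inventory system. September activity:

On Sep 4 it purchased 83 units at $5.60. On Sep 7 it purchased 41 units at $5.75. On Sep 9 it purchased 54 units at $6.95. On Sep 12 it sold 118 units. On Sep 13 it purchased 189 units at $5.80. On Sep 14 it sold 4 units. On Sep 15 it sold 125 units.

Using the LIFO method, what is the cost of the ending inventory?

Ending inventory = $684.00

Sep 12, 118 sold [LIFO — newest first]: 54 @ $6.95 + 41 @ $5.75 + 23 @ $5.60 = $739.85
Sep 14, 4 sold [LIFO — newest first]: 4 @ $5.80 = $23.20
Sep 15, 125 sold [LIFO — newest first]: 125 @ $5.80 = $725.00
Total COGS = $739.85 + $23.20 + $725.00 = $1,488.05
Ending inventory: 60 @ $5.60 + 60 @ $5.80 = $684.00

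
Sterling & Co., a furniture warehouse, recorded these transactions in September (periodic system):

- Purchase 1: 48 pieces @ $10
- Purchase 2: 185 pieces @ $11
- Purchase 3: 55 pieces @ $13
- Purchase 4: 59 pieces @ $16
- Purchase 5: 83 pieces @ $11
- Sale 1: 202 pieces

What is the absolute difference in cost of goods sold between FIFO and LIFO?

$453

FIFO COGS: 48 @ $10 + 154 @ $11 = $2,174
LIFO COGS: 83 @ $11 + 59 @ $16 + 55 @ $13 + 5 @ $11 = $2,627
Difference = |$2,174 − $2,627| = $453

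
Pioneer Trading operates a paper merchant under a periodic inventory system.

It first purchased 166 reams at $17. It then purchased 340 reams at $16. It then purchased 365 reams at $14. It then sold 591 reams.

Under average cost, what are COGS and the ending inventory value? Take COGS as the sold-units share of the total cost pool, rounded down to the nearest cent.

COGS = $9,073.30; ending inventory = $4,298.70

Sale 1, sell 591: 591/871 × $13,372.00 → $9,073.30
Ending inventory (cost pool remaining) = $4,298.70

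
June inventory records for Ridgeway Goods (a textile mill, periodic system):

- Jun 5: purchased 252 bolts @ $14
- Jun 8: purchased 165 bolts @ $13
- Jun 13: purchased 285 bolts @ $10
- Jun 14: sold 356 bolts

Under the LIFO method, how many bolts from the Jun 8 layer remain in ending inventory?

Jun 14, 356 sold [LIFO — newest first]: 285 @ $10 + 71 @ $13 = $3,773
Ending inventory: 252 @ $14 + 94 @ $13 = $4,750

94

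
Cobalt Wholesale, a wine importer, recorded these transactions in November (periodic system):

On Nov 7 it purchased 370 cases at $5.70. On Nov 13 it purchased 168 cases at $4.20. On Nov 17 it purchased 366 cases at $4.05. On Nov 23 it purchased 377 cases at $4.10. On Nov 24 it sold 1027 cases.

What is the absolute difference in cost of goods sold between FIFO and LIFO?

$406.40

FIFO COGS: 370 @ $5.70 + 168 @ $4.20 + 366 @ $4.05 + 123 @ $4.10 = $4,801.20
LIFO COGS: 377 @ $4.10 + 366 @ $4.05 + 168 @ $4.20 + 116 @ $5.70 = $4,394.80
Difference = |$4,801.20 − $4,394.80| = $406.40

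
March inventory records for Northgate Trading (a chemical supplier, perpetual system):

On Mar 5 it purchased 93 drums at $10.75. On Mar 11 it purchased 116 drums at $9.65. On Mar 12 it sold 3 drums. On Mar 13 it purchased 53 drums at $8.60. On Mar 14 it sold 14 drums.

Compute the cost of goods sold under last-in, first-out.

Mar 12, 3 sold [LIFO — newest first]: 3 @ $9.65 = $28.95
Mar 14, 14 sold [LIFO — newest first]: 14 @ $8.60 = $120.40
Total COGS = $28.95 + $120.40 = $149.35
Ending inventory: 93 @ $10.75 + 113 @ $9.65 + 39 @ $8.60 = $2,425.60

COGS = $149.35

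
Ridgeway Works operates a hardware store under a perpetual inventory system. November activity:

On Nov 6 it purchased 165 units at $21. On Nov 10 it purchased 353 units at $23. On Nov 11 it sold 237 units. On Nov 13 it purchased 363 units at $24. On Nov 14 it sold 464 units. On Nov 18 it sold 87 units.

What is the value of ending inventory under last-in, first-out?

Nov 11, 237 sold [LIFO — newest first]: 237 @ $23 = $5,451
Nov 14, 464 sold [LIFO — newest first]: 363 @ $24 + 101 @ $23 = $11,035
Nov 18, 87 sold [LIFO — newest first]: 15 @ $23 + 72 @ $21 = $1,857
Total COGS = $5,451 + $11,035 + $1,857 = $18,343
Ending inventory: 93 @ $21 = $1,953
Check: goods available $20,296 = COGS $18,343 + ending $1,953

Ending inventory = $1,953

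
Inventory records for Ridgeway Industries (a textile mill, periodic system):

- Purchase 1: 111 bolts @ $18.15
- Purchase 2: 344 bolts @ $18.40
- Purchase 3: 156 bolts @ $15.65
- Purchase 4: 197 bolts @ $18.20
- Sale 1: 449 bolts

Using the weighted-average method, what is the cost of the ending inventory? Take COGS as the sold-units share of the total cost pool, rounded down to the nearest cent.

Ending inventory = $6,385.16

Sale 1, sell 449: 449/808 × $14,371.05 → $7,985.89
Ending inventory (cost pool remaining) = $6,385.16
Check: goods available $14,371.05 = COGS $7,985.89 + ending $6,385.16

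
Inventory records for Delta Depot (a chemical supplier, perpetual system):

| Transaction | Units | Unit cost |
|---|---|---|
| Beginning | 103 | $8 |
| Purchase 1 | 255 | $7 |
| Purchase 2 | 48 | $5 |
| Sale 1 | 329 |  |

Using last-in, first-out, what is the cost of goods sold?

Sale 1 (329) [LIFO — newest first]: 48 @ $5 + 255 @ $7 + 26 @ $8 = $2,233
Ending inventory: 77 @ $8 = $616

COGS = $2,233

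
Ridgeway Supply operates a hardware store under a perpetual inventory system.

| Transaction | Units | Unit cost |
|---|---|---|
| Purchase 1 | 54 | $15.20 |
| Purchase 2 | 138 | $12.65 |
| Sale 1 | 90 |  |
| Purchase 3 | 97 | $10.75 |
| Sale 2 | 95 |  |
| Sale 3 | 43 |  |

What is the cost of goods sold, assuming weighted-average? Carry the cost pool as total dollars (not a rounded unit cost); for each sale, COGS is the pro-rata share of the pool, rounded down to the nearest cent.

After Purchase 1: 54 on hand, pool $820.80 (≈ $15.2000 each)
After Purchase 2: 192 on hand, pool $2,566.50 (≈ $13.3672 each)
Sale 1, sell 90: 90/192 × $2,566.50 → $1,203.04
After Purchase 3: 199 on hand, pool $2,406.21 (≈ $12.0915 each)
Sale 2, sell 95: 95/199 × $2,406.21 → $1,148.69
Sale 3, sell 43: 43/104 × $1,257.52 → $519.93
Total COGS = $1,203.04 + $1,148.69 + $519.93 = $2,871.66
Ending inventory (cost pool remaining) = $737.59
Check: goods available $3,609.25 = COGS $2,871.66 + ending $737.59

COGS = $2,871.66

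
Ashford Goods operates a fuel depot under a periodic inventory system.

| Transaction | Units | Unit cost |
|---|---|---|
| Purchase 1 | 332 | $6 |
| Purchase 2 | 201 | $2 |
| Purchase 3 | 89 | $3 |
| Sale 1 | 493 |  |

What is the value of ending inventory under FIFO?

Ending inventory = $347

Sale 1 (493) [FIFO — oldest first]: 332 @ $6 + 161 @ $2 = $2,314
Ending inventory: 40 @ $2 + 89 @ $3 = $347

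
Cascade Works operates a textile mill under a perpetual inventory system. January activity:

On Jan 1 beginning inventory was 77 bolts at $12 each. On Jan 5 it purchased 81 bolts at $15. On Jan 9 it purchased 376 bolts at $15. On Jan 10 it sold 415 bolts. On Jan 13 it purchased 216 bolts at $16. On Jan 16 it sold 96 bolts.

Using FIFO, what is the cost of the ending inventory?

Ending inventory = $3,801

Jan 10, 415 sold [FIFO — oldest first]: 77 @ $12 + 81 @ $15 + 257 @ $15 = $5,994
Jan 16, 96 sold [FIFO — oldest first]: 96 @ $15 = $1,440
Total COGS = $5,994 + $1,440 = $7,434
Ending inventory: 23 @ $15 + 216 @ $16 = $3,801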